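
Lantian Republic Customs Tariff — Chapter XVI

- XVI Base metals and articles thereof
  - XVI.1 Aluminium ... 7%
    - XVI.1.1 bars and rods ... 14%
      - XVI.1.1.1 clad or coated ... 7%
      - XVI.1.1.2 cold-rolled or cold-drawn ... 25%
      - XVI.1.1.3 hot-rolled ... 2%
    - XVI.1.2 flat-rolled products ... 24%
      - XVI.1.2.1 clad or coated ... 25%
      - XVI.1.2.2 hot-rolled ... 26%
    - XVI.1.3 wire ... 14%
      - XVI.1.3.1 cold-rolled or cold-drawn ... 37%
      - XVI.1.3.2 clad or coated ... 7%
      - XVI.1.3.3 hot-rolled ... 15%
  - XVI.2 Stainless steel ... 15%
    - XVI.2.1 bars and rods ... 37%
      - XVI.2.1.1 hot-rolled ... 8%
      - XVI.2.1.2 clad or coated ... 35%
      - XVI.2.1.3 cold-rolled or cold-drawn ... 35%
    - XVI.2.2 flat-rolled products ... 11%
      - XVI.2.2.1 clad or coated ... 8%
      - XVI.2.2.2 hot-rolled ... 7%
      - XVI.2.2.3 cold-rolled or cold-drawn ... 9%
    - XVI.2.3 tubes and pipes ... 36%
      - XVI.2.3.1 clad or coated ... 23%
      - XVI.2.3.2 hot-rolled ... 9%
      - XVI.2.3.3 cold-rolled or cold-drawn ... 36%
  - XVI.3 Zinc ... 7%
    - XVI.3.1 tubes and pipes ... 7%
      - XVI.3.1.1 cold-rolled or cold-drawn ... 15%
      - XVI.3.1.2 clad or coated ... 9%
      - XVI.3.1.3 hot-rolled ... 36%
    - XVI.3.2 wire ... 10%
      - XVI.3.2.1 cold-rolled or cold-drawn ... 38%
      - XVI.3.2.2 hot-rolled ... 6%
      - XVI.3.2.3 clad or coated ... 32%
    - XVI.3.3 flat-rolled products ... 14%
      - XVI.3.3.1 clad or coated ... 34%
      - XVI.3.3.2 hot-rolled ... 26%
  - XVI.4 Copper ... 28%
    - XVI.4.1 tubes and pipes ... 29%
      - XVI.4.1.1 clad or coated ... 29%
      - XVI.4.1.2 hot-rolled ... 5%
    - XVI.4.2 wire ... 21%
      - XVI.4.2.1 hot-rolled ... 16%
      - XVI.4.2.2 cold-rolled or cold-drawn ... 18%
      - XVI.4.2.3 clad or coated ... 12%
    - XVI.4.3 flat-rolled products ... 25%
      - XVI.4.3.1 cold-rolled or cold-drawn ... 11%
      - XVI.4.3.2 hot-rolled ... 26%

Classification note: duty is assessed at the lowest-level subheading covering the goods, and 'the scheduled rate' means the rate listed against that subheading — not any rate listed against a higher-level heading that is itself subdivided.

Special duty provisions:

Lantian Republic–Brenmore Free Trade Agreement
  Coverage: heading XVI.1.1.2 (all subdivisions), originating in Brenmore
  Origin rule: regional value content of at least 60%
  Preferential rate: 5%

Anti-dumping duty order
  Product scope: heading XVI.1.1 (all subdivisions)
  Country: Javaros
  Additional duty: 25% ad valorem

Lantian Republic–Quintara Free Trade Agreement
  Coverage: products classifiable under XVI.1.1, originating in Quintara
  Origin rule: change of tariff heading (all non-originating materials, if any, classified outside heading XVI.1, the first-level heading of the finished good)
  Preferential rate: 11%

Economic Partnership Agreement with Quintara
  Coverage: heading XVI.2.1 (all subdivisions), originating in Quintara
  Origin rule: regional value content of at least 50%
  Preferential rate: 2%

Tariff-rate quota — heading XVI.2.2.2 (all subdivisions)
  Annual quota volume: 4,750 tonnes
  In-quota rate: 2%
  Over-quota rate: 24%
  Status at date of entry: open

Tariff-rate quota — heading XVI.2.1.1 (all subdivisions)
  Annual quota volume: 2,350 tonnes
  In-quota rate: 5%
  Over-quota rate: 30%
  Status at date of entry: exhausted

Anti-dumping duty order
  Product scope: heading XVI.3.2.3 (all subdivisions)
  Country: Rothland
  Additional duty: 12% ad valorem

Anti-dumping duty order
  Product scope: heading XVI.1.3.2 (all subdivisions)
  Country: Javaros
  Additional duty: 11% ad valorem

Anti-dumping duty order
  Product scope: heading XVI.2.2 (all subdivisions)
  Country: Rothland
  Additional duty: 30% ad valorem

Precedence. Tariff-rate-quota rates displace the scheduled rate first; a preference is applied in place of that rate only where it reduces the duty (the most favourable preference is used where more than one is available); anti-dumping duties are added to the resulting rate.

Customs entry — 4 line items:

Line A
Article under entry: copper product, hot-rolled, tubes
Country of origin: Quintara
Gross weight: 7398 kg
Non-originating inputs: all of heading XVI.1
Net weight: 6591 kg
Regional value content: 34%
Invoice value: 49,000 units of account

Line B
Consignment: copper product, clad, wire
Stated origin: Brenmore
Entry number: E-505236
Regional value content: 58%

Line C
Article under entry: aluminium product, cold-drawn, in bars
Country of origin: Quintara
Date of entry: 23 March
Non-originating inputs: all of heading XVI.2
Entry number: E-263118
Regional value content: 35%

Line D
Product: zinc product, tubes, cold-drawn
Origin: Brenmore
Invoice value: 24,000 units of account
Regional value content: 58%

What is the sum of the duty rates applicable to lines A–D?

43%

Line A: copper → XVI.4; tubes → XVI.4.1; hot-rolled → XVI.4.1.2. Scheduled 5%. Quintara agreement on XVI.1.1: XVI.4.1.2 not covered; Quintara agreement on XVI.2.1: XVI.4.1.2 not covered. → 5%.
Line B: copper → XVI.4; wire → XVI.4.2; clad → XVI.4.2.3. Scheduled 12%. Brenmore agreement on XVI.1.1.2: XVI.4.2.3 not covered. → 12%.
Line C: aluminium → XVI.1; in bars → XVI.1.1; cold-drawn → XVI.1.1.2. Scheduled 25%. Quintara agreement on XVI.1.1: CTH met → 11% available; Quintara agreement on XVI.2.1: XVI.1.1.2 not covered; preferential 11%. → 11%.
Line D: zinc → XVI.3; tubes → XVI.3.1; cold-drawn → XVI.3.1.1. Scheduled 15%. Brenmore agreement on XVI.1.1.2: XVI.3.1.1 not covered. → 15%.
Sum: 5% + 12% + 11% + 15% = 43%.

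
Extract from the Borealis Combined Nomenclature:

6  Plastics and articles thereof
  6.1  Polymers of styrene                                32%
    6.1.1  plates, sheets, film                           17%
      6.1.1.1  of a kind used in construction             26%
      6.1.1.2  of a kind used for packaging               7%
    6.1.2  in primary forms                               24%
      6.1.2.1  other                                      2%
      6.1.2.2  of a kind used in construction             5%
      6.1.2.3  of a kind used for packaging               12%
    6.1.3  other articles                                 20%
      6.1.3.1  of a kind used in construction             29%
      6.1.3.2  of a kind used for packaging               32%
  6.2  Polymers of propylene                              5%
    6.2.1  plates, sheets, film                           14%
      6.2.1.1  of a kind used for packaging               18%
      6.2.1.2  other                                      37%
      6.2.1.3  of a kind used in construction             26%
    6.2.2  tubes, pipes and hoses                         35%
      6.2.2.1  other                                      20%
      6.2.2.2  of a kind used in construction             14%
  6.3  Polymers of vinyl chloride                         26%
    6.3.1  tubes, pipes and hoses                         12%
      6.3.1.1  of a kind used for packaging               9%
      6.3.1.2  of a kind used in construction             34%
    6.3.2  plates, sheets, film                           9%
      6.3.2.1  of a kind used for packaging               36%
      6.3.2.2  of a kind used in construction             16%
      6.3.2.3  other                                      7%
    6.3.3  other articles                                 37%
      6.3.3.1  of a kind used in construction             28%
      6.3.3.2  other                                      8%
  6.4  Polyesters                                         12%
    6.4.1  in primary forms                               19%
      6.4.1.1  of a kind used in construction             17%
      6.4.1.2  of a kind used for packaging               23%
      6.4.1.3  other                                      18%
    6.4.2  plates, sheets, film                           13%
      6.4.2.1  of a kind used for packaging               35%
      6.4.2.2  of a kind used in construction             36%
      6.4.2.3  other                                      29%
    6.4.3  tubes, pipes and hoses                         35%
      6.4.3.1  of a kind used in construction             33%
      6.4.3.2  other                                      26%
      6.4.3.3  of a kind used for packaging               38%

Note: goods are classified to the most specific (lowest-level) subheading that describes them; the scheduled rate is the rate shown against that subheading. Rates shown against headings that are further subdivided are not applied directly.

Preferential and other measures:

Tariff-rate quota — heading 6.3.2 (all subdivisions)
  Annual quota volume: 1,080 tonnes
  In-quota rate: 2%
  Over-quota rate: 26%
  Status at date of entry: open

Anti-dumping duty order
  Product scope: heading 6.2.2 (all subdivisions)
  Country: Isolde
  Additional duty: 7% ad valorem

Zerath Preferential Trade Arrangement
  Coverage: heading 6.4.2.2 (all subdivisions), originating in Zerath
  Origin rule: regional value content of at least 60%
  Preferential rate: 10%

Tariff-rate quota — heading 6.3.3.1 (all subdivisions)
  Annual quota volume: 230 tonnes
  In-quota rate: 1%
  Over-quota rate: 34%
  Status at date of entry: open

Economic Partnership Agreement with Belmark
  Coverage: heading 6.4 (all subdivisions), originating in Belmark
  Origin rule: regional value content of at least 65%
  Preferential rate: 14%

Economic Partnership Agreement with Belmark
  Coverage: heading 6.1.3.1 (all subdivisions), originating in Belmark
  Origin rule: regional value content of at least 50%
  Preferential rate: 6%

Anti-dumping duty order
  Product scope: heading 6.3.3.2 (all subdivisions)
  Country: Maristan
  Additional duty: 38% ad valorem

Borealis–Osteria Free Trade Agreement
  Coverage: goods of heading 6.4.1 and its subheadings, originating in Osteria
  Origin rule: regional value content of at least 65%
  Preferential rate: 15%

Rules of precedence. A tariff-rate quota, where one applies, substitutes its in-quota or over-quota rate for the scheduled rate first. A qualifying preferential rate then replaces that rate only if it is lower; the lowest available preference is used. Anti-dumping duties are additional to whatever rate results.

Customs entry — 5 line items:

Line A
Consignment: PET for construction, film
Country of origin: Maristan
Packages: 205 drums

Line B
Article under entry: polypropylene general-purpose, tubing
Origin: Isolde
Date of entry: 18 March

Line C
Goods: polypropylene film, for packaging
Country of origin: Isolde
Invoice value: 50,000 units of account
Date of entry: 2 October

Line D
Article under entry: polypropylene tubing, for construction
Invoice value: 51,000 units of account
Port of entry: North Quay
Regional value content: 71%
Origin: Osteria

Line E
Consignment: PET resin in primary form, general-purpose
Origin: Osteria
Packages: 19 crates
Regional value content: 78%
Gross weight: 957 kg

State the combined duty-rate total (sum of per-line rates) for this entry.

110%

Line A: PET → 6.4; film → 6.4.2; for construction → 6.4.2.2. Scheduled 36%. No special measure applies. → 36%.
Line B: polypropylene → 6.2; tubing → 6.2.2; general-purpose → 6.2.2.1. Scheduled 20%. anti-dumping (Isolde, 6.2.2): +7%; total 20% + 7% = 27%. → 27%.
Line C: polypropylene → 6.2; film → 6.2.1; for packaging → 6.2.1.1. Scheduled 18%. No special measure applies. → 18%.
Line D: polypropylene → 6.2; tubing → 6.2.2; for construction → 6.2.2.2. Scheduled 14%. Osteria agreement on 6.4.1: 6.2.2.2 not covered. → 14%.
Line E: PET → 6.4; resin in primary form → 6.4.1; general-purpose → 6.4.1.3. Scheduled 18%. Osteria agreement on 6.4.1: RVC ≥ 65% → 15% available; preferential 15%. → 15%.
Sum: 36% + 27% + 18% + 14% + 15% = 110%.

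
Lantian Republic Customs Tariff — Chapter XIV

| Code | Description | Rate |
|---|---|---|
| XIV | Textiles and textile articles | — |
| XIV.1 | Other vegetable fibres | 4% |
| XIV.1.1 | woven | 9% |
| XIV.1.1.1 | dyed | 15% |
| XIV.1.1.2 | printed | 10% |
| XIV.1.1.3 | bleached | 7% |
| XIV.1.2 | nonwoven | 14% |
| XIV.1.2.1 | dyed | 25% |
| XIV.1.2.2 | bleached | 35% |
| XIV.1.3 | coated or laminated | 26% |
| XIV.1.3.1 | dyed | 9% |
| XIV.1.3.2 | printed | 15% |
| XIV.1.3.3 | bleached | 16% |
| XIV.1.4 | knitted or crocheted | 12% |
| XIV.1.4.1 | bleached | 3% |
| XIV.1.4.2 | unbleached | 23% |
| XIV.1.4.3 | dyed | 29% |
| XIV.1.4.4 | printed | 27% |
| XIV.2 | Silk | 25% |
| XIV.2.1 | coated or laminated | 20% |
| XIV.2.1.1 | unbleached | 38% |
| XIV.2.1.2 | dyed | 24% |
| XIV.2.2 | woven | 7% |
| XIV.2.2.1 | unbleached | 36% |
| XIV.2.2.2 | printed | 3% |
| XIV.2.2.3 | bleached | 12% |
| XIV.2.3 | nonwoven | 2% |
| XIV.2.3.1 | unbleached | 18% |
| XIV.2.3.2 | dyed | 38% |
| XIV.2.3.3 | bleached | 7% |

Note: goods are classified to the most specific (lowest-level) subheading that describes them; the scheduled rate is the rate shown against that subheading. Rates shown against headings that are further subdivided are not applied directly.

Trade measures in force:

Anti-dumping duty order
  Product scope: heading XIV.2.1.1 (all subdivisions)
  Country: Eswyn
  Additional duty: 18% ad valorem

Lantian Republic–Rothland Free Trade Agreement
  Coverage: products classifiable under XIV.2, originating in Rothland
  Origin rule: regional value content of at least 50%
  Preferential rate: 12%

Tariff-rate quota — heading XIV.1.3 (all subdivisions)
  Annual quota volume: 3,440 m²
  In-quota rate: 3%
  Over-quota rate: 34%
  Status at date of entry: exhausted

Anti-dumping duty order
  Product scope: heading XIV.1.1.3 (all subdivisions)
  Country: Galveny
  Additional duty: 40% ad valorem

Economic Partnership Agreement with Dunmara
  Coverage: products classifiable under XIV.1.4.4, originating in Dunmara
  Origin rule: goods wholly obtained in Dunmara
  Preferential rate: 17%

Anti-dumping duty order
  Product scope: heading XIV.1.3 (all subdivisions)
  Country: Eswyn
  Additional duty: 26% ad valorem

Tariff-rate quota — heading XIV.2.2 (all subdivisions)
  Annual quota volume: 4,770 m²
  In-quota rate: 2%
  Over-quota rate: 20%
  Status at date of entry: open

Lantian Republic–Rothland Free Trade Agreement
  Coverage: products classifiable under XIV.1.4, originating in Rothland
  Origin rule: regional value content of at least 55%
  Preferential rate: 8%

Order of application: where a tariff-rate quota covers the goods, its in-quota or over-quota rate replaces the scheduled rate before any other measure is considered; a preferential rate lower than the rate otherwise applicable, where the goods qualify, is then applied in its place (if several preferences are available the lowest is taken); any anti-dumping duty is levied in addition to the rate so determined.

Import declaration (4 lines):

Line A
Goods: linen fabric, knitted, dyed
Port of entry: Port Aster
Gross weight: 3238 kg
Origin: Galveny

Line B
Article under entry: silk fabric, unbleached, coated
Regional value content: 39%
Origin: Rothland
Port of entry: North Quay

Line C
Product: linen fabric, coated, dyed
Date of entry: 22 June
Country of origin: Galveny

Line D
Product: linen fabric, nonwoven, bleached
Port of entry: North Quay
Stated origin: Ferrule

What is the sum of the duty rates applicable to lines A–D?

Line A: linen → XIV.1; knitted → XIV.1.4; dyed → XIV.1.4.3. Scheduled 29%. No special measure applies. → 29%.
Line B: silk → XIV.2; coated → XIV.2.1; unbleached → XIV.2.1.1. Scheduled 38%. Rothland agreement on XIV.2: RVC < 50%; Rothland agreement on XIV.1.4: XIV.2.1.1 not covered. → 38%.
Line C: linen → XIV.1; coated → XIV.1.3; dyed → XIV.1.3.1. Scheduled 9%. quota on XIV.1.3 exhausted → over-quota 34%. → 34%.
Line D: linen → XIV.1; nonwoven → XIV.1.2; bleached → XIV.1.2.2. Scheduled 35%. No special measure applies. → 35%.
Sum: 29% + 38% + 34% + 35% = 136%.

136%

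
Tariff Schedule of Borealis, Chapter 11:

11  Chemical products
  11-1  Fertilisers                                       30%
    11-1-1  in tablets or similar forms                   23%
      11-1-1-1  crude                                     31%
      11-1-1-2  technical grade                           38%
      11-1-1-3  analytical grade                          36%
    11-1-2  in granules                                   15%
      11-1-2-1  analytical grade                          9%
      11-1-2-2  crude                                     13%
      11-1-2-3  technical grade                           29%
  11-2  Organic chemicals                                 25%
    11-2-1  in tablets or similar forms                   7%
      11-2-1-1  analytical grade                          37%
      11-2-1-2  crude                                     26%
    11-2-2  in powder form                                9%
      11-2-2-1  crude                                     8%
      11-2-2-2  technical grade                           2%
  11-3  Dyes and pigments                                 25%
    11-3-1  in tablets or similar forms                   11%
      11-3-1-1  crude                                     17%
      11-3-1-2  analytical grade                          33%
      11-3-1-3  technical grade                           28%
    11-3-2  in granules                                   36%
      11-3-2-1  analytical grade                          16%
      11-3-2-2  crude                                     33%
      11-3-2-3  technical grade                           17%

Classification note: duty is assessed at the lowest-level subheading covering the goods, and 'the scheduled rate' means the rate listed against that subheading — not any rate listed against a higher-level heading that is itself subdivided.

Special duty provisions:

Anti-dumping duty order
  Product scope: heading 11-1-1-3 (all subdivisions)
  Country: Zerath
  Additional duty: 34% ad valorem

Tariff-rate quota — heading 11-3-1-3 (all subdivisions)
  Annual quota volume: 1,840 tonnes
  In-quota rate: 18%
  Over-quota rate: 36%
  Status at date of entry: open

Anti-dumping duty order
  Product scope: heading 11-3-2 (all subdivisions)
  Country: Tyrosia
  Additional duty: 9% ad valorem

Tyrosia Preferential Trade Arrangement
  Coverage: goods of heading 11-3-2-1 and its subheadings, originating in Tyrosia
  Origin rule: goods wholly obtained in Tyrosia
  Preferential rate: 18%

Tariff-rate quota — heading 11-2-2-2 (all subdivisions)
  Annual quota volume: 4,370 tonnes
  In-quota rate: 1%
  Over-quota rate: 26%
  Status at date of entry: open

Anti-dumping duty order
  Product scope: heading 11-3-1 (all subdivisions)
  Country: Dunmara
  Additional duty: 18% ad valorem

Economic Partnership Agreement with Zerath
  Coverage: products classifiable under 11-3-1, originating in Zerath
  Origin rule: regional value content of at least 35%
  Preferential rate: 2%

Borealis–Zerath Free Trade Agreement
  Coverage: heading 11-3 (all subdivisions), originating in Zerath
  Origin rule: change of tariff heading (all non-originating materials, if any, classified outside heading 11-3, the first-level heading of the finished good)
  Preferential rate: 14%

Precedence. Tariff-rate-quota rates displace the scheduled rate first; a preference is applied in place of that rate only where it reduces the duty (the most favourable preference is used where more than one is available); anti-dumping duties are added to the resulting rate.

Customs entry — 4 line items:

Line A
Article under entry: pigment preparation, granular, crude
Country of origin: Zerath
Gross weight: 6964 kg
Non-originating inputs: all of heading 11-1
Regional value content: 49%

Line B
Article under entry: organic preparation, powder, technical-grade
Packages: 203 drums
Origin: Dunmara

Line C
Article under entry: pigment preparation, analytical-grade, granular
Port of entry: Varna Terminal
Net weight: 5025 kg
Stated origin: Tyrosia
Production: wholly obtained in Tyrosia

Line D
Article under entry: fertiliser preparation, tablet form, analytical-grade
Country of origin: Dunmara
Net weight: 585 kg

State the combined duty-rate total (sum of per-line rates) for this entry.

Line A: pigment → 11-3; granular → 11-3-2; crude → 11-3-2-2. Scheduled 33%. Zerath agreement on 11-3-1: 11-3-2-2 not covered; Zerath agreement on 11-3: CTH met → 14% available; preferential 14%. → 14%.
Line B: organic → 11-2; powder → 11-2-2; technical-grade → 11-2-2-2. Scheduled 2%. quota on 11-2-2-2 open → in-quota 1%. → 1%.
Line C: pigment → 11-3; granular → 11-3-2; analytical-grade → 11-3-2-1. Scheduled 16%. Tyrosia agreement on 11-3-2-1: wholly obtained → 18% available; preference 18% not lower than 16% → no reduction; anti-dumping (Tyrosia, 11-3-2): +9%; total 16% + 9% = 25%. → 25%.
Line D: fertiliser → 11-1; tablet form → 11-1-1; analytical-grade → 11-1-1-3. Scheduled 36%. No special measure applies. → 36%.
Sum: 14% + 1% + 25% + 36% = 76%.

76%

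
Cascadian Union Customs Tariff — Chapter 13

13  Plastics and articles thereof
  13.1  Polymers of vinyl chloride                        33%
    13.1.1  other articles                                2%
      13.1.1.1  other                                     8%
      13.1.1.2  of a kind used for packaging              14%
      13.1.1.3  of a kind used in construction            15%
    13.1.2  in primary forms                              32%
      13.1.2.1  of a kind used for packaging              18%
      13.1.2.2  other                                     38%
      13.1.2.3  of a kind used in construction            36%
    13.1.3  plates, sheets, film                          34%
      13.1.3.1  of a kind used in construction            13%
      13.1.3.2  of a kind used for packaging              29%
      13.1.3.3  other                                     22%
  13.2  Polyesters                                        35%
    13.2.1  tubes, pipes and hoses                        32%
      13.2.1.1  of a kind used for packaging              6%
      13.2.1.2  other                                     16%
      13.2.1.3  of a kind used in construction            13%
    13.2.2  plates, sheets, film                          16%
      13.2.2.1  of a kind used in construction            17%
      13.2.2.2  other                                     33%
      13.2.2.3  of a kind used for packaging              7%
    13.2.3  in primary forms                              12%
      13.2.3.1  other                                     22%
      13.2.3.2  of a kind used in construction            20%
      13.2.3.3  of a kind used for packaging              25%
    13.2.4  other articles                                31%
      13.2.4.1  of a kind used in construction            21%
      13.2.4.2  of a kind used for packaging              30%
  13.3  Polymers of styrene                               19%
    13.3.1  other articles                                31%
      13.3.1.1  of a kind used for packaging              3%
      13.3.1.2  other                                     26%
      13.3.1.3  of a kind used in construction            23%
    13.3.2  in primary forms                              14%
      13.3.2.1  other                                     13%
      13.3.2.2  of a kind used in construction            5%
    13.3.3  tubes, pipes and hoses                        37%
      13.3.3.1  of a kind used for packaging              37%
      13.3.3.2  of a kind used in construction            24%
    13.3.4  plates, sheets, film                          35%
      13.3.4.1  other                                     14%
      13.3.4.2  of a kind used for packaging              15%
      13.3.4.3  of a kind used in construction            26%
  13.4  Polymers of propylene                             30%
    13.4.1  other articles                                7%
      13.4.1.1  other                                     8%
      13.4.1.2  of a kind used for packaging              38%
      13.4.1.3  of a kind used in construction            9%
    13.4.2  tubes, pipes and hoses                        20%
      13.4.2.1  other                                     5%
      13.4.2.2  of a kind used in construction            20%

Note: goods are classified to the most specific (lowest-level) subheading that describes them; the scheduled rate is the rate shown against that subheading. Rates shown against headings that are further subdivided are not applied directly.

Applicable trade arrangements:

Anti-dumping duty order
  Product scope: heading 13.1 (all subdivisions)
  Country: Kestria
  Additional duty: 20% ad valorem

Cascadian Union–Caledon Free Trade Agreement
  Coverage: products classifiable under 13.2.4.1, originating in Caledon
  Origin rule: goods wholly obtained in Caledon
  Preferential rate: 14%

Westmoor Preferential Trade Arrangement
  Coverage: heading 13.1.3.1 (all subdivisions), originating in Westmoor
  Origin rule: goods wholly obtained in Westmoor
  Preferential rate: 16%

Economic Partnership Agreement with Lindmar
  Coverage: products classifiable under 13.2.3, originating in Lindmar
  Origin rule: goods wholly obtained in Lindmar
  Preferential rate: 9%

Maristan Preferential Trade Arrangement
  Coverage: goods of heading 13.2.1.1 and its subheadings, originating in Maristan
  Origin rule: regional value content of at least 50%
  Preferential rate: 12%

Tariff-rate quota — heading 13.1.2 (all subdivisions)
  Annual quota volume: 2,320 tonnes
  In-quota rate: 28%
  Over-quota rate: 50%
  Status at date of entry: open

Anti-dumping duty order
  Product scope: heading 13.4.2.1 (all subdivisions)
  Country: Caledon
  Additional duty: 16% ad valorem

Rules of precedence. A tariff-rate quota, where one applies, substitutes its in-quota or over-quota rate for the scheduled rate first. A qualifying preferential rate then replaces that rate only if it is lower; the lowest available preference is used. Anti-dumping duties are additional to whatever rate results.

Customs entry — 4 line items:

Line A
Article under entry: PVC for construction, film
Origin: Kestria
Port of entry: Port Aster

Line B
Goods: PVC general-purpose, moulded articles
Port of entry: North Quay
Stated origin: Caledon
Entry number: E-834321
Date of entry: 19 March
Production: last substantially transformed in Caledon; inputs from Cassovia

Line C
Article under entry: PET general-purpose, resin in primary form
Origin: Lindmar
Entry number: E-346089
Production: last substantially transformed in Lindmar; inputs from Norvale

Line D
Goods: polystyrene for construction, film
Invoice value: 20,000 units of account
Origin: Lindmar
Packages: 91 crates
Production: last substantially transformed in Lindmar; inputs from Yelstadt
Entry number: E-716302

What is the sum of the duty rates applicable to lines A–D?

Line A: PVC → 13.1; film → 13.1.3; for construction → 13.1.3.1. Scheduled 13%. anti-dumping (Kestria, 13.1): +20%; total 13% + 20% = 33%. → 33%.
Line B: PVC → 13.1; moulded articles → 13.1.1; general-purpose → 13.1.1.1. Scheduled 8%. Caledon agreement on 13.2.4.1: 13.1.1.1 not covered. → 8%.
Line C: PET → 13.2; resin in primary form → 13.2.3; general-purpose → 13.2.3.1. Scheduled 22%. Lindmar agreement on 13.2.3: not wholly obtained. → 22%.
Line D: polystyrene → 13.3; film → 13.3.4; for construction → 13.3.4.3. Scheduled 26%. Lindmar agreement on 13.2.3: 13.3.4.3 not covered. → 26%.
Sum: 33% + 8% + 22% + 26% = 89%.

89%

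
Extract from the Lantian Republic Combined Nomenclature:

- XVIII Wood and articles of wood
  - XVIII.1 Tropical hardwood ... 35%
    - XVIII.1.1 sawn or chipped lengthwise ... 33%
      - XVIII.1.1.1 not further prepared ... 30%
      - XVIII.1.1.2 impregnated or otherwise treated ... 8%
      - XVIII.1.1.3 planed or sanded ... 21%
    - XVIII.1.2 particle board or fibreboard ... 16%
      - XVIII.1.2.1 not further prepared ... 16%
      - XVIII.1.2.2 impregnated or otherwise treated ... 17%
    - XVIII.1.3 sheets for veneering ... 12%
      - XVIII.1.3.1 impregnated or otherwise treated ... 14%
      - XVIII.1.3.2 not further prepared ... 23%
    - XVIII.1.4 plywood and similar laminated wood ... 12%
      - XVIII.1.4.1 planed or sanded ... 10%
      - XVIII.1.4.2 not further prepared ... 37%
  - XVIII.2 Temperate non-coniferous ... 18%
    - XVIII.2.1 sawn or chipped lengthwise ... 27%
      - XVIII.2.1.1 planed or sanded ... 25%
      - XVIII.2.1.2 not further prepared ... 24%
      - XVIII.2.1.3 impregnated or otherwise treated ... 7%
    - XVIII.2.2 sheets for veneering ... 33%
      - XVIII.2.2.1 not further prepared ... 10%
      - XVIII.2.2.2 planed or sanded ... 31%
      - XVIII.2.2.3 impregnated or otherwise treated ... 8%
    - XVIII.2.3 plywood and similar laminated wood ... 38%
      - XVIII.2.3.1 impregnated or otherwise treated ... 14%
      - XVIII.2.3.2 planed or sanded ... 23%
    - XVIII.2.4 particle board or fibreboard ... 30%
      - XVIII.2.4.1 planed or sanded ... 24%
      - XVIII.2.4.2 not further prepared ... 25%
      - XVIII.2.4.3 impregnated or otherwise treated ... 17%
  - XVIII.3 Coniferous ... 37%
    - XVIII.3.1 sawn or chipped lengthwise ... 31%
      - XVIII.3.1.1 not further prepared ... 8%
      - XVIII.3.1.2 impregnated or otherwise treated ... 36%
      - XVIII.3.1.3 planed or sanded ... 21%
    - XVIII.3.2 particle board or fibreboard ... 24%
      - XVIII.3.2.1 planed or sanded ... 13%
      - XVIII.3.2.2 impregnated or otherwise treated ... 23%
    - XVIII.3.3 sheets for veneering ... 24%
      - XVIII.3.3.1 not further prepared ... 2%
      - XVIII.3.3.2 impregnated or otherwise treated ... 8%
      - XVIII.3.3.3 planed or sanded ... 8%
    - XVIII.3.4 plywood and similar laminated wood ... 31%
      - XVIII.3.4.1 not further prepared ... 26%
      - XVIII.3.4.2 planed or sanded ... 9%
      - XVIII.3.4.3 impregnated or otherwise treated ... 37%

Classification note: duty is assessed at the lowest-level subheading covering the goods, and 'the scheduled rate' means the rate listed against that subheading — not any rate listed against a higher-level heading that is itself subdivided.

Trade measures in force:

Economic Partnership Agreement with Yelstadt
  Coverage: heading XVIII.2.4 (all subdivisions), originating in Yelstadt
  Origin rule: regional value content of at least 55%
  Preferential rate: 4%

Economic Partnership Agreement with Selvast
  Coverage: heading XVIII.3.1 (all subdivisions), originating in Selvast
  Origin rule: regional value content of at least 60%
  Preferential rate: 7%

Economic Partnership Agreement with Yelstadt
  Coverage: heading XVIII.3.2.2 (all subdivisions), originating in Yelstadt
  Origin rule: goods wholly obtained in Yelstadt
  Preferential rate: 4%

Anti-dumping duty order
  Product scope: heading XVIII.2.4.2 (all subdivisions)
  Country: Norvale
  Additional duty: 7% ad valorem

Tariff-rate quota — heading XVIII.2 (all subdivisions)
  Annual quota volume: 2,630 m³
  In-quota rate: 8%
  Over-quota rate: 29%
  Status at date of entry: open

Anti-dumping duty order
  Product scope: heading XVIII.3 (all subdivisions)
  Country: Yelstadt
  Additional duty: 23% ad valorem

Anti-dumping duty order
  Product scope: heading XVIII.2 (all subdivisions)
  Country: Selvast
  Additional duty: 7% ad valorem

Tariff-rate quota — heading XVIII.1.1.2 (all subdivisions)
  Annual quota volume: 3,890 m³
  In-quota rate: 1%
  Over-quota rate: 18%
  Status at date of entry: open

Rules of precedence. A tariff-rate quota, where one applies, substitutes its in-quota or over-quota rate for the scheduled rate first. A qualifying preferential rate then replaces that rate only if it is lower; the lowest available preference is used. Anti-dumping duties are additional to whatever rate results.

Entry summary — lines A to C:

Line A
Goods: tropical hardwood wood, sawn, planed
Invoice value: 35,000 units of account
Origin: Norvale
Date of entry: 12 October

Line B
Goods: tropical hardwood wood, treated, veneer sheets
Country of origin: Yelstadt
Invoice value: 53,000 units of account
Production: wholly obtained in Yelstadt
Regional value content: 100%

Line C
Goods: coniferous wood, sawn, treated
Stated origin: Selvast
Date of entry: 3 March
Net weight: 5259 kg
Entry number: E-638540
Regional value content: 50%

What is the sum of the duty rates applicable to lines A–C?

Line A: tropical hardwood → XVIII.1; sawn → XVIII.1.1; planed → XVIII.1.1.3. Scheduled 21%. No special measure applies. → 21%.
Line B: tropical hardwood → XVIII.1; veneer sheets → XVIII.1.3; treated → XVIII.1.3.1. Scheduled 14%. Yelstadt agreement on XVIII.2.4: XVIII.1.3.1 not covered; Yelstadt agreement on XVIII.3.2.2: XVIII.1.3.1 not covered. → 14%.
Line C: coniferous → XVIII.3; sawn → XVIII.3.1; treated → XVIII.3.1.2. Scheduled 36%. Selvast agreement on XVIII.3.1: RVC < 60%. → 36%.
Sum: 21% + 14% + 36% = 71%.

71%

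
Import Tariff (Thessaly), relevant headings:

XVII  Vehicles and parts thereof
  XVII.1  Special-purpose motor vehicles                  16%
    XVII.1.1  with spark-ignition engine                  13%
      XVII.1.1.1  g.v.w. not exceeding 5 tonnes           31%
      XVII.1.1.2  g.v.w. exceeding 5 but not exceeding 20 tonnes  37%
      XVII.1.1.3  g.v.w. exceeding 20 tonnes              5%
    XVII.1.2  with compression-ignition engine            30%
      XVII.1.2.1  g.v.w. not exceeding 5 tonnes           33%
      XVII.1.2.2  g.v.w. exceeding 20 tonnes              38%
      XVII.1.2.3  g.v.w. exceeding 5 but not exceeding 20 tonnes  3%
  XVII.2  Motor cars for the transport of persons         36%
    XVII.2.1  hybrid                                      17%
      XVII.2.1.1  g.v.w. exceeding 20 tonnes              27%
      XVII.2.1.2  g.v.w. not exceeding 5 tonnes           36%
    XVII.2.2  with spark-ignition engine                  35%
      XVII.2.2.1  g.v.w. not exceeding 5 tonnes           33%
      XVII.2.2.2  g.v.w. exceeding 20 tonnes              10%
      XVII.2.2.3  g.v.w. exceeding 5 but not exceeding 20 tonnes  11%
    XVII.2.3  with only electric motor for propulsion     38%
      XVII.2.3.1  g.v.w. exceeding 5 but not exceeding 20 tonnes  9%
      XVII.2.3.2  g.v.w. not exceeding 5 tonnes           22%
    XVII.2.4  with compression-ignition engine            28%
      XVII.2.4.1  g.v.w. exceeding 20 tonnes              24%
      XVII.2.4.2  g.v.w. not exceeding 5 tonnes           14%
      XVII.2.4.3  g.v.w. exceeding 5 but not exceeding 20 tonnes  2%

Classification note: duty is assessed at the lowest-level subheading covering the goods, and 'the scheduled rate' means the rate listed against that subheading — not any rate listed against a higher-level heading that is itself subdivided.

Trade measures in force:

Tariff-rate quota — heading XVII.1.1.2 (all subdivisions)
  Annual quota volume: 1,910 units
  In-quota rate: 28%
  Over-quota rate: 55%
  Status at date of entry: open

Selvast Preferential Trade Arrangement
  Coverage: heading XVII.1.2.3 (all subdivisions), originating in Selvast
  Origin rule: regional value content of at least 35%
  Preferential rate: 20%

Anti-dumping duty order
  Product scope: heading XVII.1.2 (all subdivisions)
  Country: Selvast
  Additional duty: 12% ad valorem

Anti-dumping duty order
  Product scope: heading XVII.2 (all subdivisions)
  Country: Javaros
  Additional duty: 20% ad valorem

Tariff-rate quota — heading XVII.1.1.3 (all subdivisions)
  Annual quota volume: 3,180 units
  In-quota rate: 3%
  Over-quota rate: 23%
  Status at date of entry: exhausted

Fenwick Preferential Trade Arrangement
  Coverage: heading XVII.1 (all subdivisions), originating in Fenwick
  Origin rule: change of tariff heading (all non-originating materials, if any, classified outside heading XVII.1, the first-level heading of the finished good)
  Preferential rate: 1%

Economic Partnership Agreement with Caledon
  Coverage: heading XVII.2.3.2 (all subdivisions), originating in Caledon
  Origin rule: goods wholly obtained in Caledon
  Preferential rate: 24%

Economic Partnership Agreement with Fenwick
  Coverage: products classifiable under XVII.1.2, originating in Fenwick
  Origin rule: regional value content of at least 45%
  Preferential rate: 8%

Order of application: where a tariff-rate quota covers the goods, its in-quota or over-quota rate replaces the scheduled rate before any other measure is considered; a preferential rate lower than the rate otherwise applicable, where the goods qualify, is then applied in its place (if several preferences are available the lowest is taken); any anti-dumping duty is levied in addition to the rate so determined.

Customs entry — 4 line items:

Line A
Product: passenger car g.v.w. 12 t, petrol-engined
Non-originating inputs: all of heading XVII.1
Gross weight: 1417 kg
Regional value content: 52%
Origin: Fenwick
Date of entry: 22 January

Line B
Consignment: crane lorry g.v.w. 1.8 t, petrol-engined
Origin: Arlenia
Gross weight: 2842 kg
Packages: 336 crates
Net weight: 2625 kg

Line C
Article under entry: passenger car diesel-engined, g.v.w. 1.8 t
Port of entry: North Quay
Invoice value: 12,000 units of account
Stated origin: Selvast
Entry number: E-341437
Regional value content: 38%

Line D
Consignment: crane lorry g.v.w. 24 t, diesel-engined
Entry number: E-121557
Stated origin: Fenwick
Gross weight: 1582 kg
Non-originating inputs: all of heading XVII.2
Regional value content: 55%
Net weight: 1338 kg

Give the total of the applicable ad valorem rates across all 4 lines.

57%

Line A: passenger car → XVII.2; petrol-engined → XVII.2.2; g.v.w. 12 t → XVII.2.2.3. Scheduled 11%. Fenwick agreement on XVII.1: XVII.2.2.3 not covered; Fenwick agreement on XVII.1.2: XVII.2.2.3 not covered. → 11%.
Line B: crane lorry → XVII.1; petrol-engined → XVII.1.1; g.v.w. 1.8 t → XVII.1.1.1. Scheduled 31%. No special measure applies. → 31%.
Line C: passenger car → XVII.2; diesel-engined → XVII.2.4; g.v.w. 1.8 t → XVII.2.4.2. Scheduled 14%. Selvast agreement on XVII.1.2.3: XVII.2.4.2 not covered. → 14%.
Line D: crane lorry → XVII.1; diesel-engined → XVII.1.2; g.v.w. 24 t → XVII.1.2.2. Scheduled 38%. Fenwick agreement on XVII.1: CTH met → 1% available; Fenwick agreement on XVII.1.2: RVC ≥ 45% → 8% available; preferential 1%. → 1%.
Sum: 11% + 31% + 14% + 1% = 57%.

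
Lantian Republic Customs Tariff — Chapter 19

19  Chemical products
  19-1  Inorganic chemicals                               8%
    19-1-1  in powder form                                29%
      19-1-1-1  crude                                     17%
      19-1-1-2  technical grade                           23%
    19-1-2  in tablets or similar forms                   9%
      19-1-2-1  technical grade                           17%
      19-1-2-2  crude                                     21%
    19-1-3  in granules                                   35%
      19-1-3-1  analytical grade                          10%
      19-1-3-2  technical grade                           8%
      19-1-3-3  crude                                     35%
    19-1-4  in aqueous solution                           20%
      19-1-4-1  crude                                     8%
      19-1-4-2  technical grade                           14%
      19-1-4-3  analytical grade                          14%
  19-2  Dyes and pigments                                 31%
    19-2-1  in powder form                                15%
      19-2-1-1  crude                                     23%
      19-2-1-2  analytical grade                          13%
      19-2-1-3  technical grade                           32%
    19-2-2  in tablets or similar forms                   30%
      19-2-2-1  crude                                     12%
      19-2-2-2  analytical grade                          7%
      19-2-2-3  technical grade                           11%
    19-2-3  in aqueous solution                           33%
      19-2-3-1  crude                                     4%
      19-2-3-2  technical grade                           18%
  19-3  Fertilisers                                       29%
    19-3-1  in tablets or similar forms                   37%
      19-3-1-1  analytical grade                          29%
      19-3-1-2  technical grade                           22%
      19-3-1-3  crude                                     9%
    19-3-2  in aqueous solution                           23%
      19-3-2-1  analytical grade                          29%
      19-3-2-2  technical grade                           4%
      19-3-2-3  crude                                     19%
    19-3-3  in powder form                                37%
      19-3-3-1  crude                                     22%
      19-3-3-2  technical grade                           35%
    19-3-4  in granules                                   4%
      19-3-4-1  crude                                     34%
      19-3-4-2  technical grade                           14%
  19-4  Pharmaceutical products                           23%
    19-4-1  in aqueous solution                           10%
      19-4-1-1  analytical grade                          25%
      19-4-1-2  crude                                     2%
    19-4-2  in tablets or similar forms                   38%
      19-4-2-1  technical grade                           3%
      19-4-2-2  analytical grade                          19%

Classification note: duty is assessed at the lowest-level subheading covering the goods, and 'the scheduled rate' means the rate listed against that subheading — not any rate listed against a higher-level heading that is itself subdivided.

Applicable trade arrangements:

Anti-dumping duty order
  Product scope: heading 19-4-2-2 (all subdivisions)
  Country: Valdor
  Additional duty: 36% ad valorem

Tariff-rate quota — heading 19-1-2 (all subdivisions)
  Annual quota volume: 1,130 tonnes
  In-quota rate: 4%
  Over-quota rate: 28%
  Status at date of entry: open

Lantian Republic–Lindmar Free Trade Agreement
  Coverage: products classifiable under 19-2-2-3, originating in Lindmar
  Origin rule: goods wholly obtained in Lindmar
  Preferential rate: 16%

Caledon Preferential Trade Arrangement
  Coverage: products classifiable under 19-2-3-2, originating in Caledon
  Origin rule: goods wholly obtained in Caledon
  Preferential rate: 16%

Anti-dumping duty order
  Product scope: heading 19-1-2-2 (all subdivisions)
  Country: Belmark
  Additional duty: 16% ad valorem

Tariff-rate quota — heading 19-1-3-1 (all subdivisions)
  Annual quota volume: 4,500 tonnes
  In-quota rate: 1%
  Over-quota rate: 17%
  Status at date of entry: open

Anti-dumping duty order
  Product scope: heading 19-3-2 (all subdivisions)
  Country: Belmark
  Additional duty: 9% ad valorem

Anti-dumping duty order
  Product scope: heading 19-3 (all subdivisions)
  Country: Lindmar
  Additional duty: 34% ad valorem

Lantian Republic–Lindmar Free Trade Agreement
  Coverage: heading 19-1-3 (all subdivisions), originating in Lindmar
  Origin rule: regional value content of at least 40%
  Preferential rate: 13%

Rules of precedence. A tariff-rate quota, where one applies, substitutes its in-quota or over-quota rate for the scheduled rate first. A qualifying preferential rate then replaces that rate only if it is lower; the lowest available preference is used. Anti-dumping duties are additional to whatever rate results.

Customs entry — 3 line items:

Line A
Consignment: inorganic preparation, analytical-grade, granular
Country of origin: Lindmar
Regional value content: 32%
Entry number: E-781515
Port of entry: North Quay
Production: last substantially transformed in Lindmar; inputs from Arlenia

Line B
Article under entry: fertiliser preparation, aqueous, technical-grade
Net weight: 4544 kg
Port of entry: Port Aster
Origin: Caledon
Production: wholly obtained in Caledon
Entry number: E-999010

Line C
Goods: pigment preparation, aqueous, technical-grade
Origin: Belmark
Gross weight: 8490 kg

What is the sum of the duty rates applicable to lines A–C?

23%

Line A: inorganic → 19-1; granular → 19-1-3; analytical-grade → 19-1-3-1. Scheduled 10%. quota on 19-1-3-1 open → in-quota 1%; Lindmar agreement on 19-2-2-3: 19-1-3-1 not covered; Lindmar agreement on 19-1-3: RVC < 40%. → 1%.
Line B: fertiliser → 19-3; aqueous → 19-3-2; technical-grade → 19-3-2-2. Scheduled 4%. Caledon agreement on 19-2-3-2: 19-3-2-2 not covered. → 4%.
Line C: pigment → 19-2; aqueous → 19-2-3; technical-grade → 19-2-3-2. Scheduled 18%. No special measure applies. → 18%.
Sum: 1% + 4% + 18% = 23%.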